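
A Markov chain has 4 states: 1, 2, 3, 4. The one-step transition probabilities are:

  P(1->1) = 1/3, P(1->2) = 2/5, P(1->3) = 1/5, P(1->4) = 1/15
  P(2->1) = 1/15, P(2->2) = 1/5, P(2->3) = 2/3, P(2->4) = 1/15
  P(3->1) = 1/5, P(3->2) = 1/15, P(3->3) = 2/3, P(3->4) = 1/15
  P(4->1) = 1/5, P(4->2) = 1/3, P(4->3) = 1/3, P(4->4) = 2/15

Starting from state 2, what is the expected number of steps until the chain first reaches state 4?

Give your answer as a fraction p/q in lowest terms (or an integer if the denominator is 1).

Let h_i = expected steps to first reach 4 from state i.
Boundary: h_4 = 0.
First-step equations for the other states:
  h_1 = 1 + 1/3*h_1 + 2/5*h_2 + 1/5*h_3 + 1/15*h_4
  h_2 = 1 + 1/15*h_1 + 1/5*h_2 + 2/3*h_3 + 1/15*h_4
  h_3 = 1 + 1/5*h_1 + 1/15*h_2 + 2/3*h_3 + 1/15*h_4

Substituting h_4 = 0 and rearranging gives the linear system (I - Q) h = 1:
  [2/3, -2/5, -1/5] . (h_1, h_2, h_3) = 1
  [-1/15, 4/5, -2/3] . (h_1, h_2, h_3) = 1
  [-1/5, -1/15, 1/3] . (h_1, h_2, h_3) = 1

Solving yields:
  h_1 = 15
  h_2 = 15
  h_3 = 15

Starting state is 2, so the expected hitting time is h_2 = 15.

Answer: 15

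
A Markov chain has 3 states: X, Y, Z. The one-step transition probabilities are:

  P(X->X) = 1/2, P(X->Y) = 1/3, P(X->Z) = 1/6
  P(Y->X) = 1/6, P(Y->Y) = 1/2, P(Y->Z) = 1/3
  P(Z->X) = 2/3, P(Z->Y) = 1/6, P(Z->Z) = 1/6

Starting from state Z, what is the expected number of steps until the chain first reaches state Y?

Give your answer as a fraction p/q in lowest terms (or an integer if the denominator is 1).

Answer: 42/11

Derivation:
Let h_i = expected steps to first reach Y from state i.
Boundary: h_Y = 0.
First-step equations for the other states:
  h_X = 1 + 1/2*h_X + 1/3*h_Y + 1/6*h_Z
  h_Z = 1 + 2/3*h_X + 1/6*h_Y + 1/6*h_Z

Substituting h_Y = 0 and rearranging gives the linear system (I - Q) h = 1:
  [1/2, -1/6] . (h_X, h_Z) = 1
  [-2/3, 5/6] . (h_X, h_Z) = 1

Solving yields:
  h_X = 36/11
  h_Z = 42/11

Starting state is Z, so the expected hitting time is h_Z = 42/11.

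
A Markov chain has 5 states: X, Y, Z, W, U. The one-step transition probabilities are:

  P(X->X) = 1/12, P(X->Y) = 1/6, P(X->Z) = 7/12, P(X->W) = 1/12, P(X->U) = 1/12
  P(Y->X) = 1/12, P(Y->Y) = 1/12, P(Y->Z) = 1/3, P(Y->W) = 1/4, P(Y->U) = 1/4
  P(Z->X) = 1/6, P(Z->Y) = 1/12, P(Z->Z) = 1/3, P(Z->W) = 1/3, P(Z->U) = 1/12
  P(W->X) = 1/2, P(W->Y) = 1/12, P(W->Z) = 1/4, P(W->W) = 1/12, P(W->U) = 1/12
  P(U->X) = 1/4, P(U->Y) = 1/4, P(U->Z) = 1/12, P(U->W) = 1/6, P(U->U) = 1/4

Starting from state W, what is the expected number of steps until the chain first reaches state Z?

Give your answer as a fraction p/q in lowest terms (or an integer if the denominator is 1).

Answer: 8112/2737

Derivation:
Let h_i = expected steps to first reach Z from state i.
Boundary: h_Z = 0.
First-step equations for the other states:
  h_X = 1 + 1/12*h_X + 1/6*h_Y + 7/12*h_Z + 1/12*h_W + 1/12*h_U
  h_Y = 1 + 1/12*h_X + 1/12*h_Y + 1/3*h_Z + 1/4*h_W + 1/4*h_U
  h_W = 1 + 1/2*h_X + 1/12*h_Y + 1/4*h_Z + 1/12*h_W + 1/12*h_U
  h_U = 1 + 1/4*h_X + 1/4*h_Y + 1/12*h_Z + 1/6*h_W + 1/4*h_U

Substituting h_Z = 0 and rearranging gives the linear system (I - Q) h = 1:
  [11/12, -1/6, -1/12, -1/12] . (h_X, h_Y, h_W, h_U) = 1
  [-1/12, 11/12, -1/4, -1/4] . (h_X, h_Y, h_W, h_U) = 1
  [-1/2, -1/12, 11/12, -1/12] . (h_X, h_Y, h_W, h_U) = 1
  [-1/4, -1/4, -1/6, 3/4] . (h_X, h_Y, h_W, h_U) = 1

Solving yields:
  h_X = 6232/2737
  h_Y = 8600/2737
  h_W = 8112/2737
  h_U = 452/119

Starting state is W, so the expected hitting time is h_W = 8112/2737.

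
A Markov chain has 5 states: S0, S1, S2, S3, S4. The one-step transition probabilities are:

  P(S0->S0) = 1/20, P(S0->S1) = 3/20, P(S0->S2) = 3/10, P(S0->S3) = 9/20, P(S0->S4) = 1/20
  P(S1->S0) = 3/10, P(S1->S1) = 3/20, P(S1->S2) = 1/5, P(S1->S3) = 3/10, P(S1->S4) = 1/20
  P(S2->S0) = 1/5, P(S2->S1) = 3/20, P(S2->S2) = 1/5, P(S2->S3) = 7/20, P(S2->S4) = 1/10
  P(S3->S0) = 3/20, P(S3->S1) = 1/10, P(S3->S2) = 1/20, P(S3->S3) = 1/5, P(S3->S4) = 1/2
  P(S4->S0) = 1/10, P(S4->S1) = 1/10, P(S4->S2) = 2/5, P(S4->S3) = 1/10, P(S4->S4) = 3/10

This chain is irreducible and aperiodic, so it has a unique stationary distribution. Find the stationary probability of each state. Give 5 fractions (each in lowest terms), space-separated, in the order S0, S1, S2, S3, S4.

Answer: 28606/187237 23420/187237 41900/187237 48772/187237 44539/187237

Derivation:
The stationary distribution satisfies pi = pi * P, i.e.:
  pi_S0 = 1/20*pi_S0 + 3/10*pi_S1 + 1/5*pi_S2 + 3/20*pi_S3 + 1/10*pi_S4
  pi_S1 = 3/20*pi_S0 + 3/20*pi_S1 + 3/20*pi_S2 + 1/10*pi_S3 + 1/10*pi_S4
  pi_S2 = 3/10*pi_S0 + 1/5*pi_S1 + 1/5*pi_S2 + 1/20*pi_S3 + 2/5*pi_S4
  pi_S3 = 9/20*pi_S0 + 3/10*pi_S1 + 7/20*pi_S2 + 1/5*pi_S3 + 1/10*pi_S4
  pi_S4 = 1/20*pi_S0 + 1/20*pi_S1 + 1/10*pi_S2 + 1/2*pi_S3 + 3/10*pi_S4
with normalization: pi_S0 + pi_S1 + pi_S2 + pi_S3 + pi_S4 = 1.

Using the first 4 balance equations plus normalization, the linear system A*pi = b is:
  [-19/20, 3/10, 1/5, 3/20, 1/10] . pi = 0
  [3/20, -17/20, 3/20, 1/10, 1/10] . pi = 0
  [3/10, 1/5, -4/5, 1/20, 2/5] . pi = 0
  [9/20, 3/10, 7/20, -4/5, 1/10] . pi = 0
  [1, 1, 1, 1, 1] . pi = 1

Solving yields:
  pi_S0 = 28606/187237
  pi_S1 = 23420/187237
  pi_S2 = 41900/187237
  pi_S3 = 48772/187237
  pi_S4 = 44539/187237

Verification (pi * P):
  28606/187237*1/20 + 23420/187237*3/10 + 41900/187237*1/5 + 48772/187237*3/20 + 44539/187237*1/10 = 28606/187237 = pi_S0  (ok)
  28606/187237*3/20 + 23420/187237*3/20 + 41900/187237*3/20 + 48772/187237*1/10 + 44539/187237*1/10 = 23420/187237 = pi_S1  (ok)
  28606/187237*3/10 + 23420/187237*1/5 + 41900/187237*1/5 + 48772/187237*1/20 + 44539/187237*2/5 = 41900/187237 = pi_S2  (ok)
  28606/187237*9/20 + 23420/187237*3/10 + 41900/187237*7/20 + 48772/187237*1/5 + 44539/187237*1/10 = 48772/187237 = pi_S3  (ok)
  28606/187237*1/20 + 23420/187237*1/20 + 41900/187237*1/10 + 48772/187237*1/2 + 44539/187237*3/10 = 44539/187237 = pi_S4  (ok)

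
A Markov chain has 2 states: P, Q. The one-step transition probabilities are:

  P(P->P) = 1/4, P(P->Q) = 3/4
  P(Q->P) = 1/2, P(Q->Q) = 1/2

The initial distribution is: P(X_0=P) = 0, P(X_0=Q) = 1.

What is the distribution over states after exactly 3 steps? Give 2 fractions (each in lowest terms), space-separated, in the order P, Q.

Propagating the distribution step by step (d_{t+1} = d_t * P):
d_0 = (P=0, Q=1)
  d_1[P] = 0*1/4 + 1*1/2 = 1/2
  d_1[Q] = 0*3/4 + 1*1/2 = 1/2
d_1 = (P=1/2, Q=1/2)
  d_2[P] = 1/2*1/4 + 1/2*1/2 = 3/8
  d_2[Q] = 1/2*3/4 + 1/2*1/2 = 5/8
d_2 = (P=3/8, Q=5/8)
  d_3[P] = 3/8*1/4 + 5/8*1/2 = 13/32
  d_3[Q] = 3/8*3/4 + 5/8*1/2 = 19/32
d_3 = (P=13/32, Q=19/32)

Answer: 13/32 19/32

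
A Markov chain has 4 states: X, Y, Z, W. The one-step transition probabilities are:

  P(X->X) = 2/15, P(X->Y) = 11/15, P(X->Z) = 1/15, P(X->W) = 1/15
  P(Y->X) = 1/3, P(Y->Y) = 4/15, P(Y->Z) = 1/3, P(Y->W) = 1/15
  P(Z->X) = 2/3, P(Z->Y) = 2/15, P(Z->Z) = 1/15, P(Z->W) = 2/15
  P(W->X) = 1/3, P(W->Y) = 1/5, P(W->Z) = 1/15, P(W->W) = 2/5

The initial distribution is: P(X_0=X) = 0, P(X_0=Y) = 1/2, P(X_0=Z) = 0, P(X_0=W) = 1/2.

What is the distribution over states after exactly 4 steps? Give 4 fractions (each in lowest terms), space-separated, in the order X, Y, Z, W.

Propagating the distribution step by step (d_{t+1} = d_t * P):
d_0 = (X=0, Y=1/2, Z=0, W=1/2)
  d_1[X] = 0*2/15 + 1/2*1/3 + 0*2/3 + 1/2*1/3 = 1/3
  d_1[Y] = 0*11/15 + 1/2*4/15 + 0*2/15 + 1/2*1/5 = 7/30
  d_1[Z] = 0*1/15 + 1/2*1/3 + 0*1/15 + 1/2*1/15 = 1/5
  d_1[W] = 0*1/15 + 1/2*1/15 + 0*2/15 + 1/2*2/5 = 7/30
d_1 = (X=1/3, Y=7/30, Z=1/5, W=7/30)
  d_2[X] = 1/3*2/15 + 7/30*1/3 + 1/5*2/3 + 7/30*1/3 = 1/3
  d_2[Y] = 1/3*11/15 + 7/30*4/15 + 1/5*2/15 + 7/30*1/5 = 19/50
  d_2[Z] = 1/3*1/15 + 7/30*1/3 + 1/5*1/15 + 7/30*1/15 = 29/225
  d_2[W] = 1/3*1/15 + 7/30*1/15 + 1/5*2/15 + 7/30*2/5 = 71/450
d_2 = (X=1/3, Y=19/50, Z=29/225, W=71/450)
  d_3[X] = 1/3*2/15 + 19/50*1/3 + 29/225*2/3 + 71/450*1/3 = 209/675
  d_3[Y] = 1/3*11/15 + 19/50*4/15 + 29/225*2/15 + 71/450*1/5 = 2663/6750
  d_3[Z] = 1/3*1/15 + 19/50*1/3 + 29/225*1/15 + 71/450*1/15 = 21/125
  d_3[W] = 1/3*1/15 + 19/50*1/15 + 29/225*2/15 + 71/450*2/5 = 863/6750
d_3 = (X=209/675, Y=2663/6750, Z=21/125, W=863/6750)
  d_4[X] = 209/675*2/15 + 2663/6750*1/3 + 21/125*2/3 + 863/6750*1/3 = 221/675
  d_4[Y] = 209/675*11/15 + 2663/6750*4/15 + 21/125*2/15 + 863/6750*1/5 = 12833/33750
  d_4[Z] = 209/675*1/15 + 2663/6750*1/3 + 21/125*1/15 + 863/6750*1/15 = 8701/50625
  d_4[W] = 209/675*1/15 + 2663/6750*1/15 + 21/125*2/15 + 863/6750*2/5 = 12199/101250
d_4 = (X=221/675, Y=12833/33750, Z=8701/50625, W=12199/101250)

Answer: 221/675 12833/33750 8701/50625 12199/101250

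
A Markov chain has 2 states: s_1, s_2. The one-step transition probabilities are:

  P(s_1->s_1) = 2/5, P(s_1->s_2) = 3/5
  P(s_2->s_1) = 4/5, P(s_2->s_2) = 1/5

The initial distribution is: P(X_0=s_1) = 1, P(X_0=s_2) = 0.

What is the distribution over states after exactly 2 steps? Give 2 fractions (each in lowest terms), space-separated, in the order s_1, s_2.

Answer: 16/25 9/25

Derivation:
Propagating the distribution step by step (d_{t+1} = d_t * P):
d_0 = (s_1=1, s_2=0)
  d_1[s_1] = 1*2/5 + 0*4/5 = 2/5
  d_1[s_2] = 1*3/5 + 0*1/5 = 3/5
d_1 = (s_1=2/5, s_2=3/5)
  d_2[s_1] = 2/5*2/5 + 3/5*4/5 = 16/25
  d_2[s_2] = 2/5*3/5 + 3/5*1/5 = 9/25
d_2 = (s_1=16/25, s_2=9/25)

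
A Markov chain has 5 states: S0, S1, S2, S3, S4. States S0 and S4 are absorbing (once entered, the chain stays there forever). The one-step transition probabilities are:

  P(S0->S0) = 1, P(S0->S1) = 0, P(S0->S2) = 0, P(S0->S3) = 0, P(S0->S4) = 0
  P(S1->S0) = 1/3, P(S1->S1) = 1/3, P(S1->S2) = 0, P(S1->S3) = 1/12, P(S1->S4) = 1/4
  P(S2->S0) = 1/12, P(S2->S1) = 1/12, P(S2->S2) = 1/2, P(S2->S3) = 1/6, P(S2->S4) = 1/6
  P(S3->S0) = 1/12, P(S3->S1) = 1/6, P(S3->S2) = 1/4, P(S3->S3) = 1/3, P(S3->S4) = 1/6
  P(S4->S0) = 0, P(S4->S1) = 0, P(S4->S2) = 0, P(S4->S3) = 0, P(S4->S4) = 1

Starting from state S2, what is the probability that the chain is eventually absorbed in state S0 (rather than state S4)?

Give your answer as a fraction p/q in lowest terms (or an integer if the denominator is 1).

Answer: 127/321

Derivation:
Let a_i = P(absorbed in S0 | start in state i).
Boundary conditions: a_S0 = 1, a_S4 = 0.
For each transient state i, a_i = sum_j P(i->j) * a_j:
  a_S1 = 1/3*a_S0 + 1/3*a_S1 + 0*a_S2 + 1/12*a_S3 + 1/4*a_S4
  a_S2 = 1/12*a_S0 + 1/12*a_S1 + 1/2*a_S2 + 1/6*a_S3 + 1/6*a_S4
  a_S3 = 1/12*a_S0 + 1/6*a_S1 + 1/4*a_S2 + 1/3*a_S3 + 1/6*a_S4

Substituting a_S0 = 1 and a_S4 = 0, rearrange to (I - Q) a = r where r[i] = P(i -> S0):
  [2/3, 0, -1/12] . (a_S1, a_S2, a_S3) = 1/3
  [-1/12, 1/2, -1/6] . (a_S1, a_S2, a_S3) = 1/12
  [-1/6, -1/4, 2/3] . (a_S1, a_S2, a_S3) = 1/12

Solving yields:
  a_S1 = 59/107
  a_S2 = 127/321
  a_S3 = 44/107

Starting state is S2, so the absorption probability is a_S2 = 127/321.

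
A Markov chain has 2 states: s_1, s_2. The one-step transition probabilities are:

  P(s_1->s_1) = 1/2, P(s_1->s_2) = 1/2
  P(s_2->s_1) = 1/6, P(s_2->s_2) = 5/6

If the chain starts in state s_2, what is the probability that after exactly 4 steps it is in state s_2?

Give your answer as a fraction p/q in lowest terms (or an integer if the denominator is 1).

Answer: 61/81

Derivation:
Computing P^4 by repeated multiplication:
P^1 =
  s_1: [1/2, 1/2]
  s_2: [1/6, 5/6]
P^2 =
  s_1: [1/3, 2/3]
  s_2: [2/9, 7/9]
P^3 =
  s_1: [5/18, 13/18]
  s_2: [13/54, 41/54]
P^4 =
  s_1: [7/27, 20/27]
  s_2: [20/81, 61/81]

(P^4)[s_2 -> s_2] = 61/81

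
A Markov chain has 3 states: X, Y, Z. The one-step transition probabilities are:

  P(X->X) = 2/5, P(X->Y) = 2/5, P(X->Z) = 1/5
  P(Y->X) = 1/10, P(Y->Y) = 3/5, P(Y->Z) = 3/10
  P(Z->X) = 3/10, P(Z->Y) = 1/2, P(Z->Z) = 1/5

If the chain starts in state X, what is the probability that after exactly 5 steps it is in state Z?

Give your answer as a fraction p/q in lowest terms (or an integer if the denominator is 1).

Computing P^5 by repeated multiplication:
P^1 =
  X: [2/5, 2/5, 1/5]
  Y: [1/10, 3/5, 3/10]
  Z: [3/10, 1/2, 1/5]
P^2 =
  X: [13/50, 1/2, 6/25]
  Y: [19/100, 11/20, 13/50]
  Z: [23/100, 13/25, 1/4]
P^3 =
  X: [113/500, 131/250, 1/4]
  Y: [209/1000, 67/125, 51/200]
  Z: [219/1000, 529/1000, 63/250]
P^4 =
  X: [1089/5000, 2649/5000, 631/2500]
  Y: [2137/10000, 5327/10000, 317/1250]
  Z: [2161/10000, 531/1000, 2529/10000]
P^5 =
  X: [10791/50000, 332/625, 12649/50000]
  Y: [21483/100000, 5319/10000, 25327/100000]
  Z: [21541/100000, 53149/100000, 2531/10000]

(P^5)[X -> Z] = 12649/50000

Answer: 12649/50000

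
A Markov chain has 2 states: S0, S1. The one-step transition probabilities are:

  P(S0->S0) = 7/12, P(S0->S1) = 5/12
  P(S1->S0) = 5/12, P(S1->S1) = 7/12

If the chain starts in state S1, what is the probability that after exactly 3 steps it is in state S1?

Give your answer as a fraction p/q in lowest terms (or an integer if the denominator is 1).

Answer: 217/432

Derivation:
Computing P^3 by repeated multiplication:
P^1 =
  S0: [7/12, 5/12]
  S1: [5/12, 7/12]
P^2 =
  S0: [37/72, 35/72]
  S1: [35/72, 37/72]
P^3 =
  S0: [217/432, 215/432]
  S1: [215/432, 217/432]

(P^3)[S1 -> S1] = 217/432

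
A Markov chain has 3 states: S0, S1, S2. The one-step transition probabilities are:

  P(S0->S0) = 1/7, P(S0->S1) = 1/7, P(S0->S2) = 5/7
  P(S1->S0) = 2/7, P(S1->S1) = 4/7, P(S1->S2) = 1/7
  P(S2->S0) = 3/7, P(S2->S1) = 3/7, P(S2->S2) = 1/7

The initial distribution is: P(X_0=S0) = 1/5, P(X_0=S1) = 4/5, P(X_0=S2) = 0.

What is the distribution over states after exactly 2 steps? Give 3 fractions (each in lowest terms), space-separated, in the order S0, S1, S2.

Answer: 2/7 104/245 71/245

Derivation:
Propagating the distribution step by step (d_{t+1} = d_t * P):
d_0 = (S0=1/5, S1=4/5, S2=0)
  d_1[S0] = 1/5*1/7 + 4/5*2/7 + 0*3/7 = 9/35
  d_1[S1] = 1/5*1/7 + 4/5*4/7 + 0*3/7 = 17/35
  d_1[S2] = 1/5*5/7 + 4/5*1/7 + 0*1/7 = 9/35
d_1 = (S0=9/35, S1=17/35, S2=9/35)
  d_2[S0] = 9/35*1/7 + 17/35*2/7 + 9/35*3/7 = 2/7
  d_2[S1] = 9/35*1/7 + 17/35*4/7 + 9/35*3/7 = 104/245
  d_2[S2] = 9/35*5/7 + 17/35*1/7 + 9/35*1/7 = 71/245
d_2 = (S0=2/7, S1=104/245, S2=71/245)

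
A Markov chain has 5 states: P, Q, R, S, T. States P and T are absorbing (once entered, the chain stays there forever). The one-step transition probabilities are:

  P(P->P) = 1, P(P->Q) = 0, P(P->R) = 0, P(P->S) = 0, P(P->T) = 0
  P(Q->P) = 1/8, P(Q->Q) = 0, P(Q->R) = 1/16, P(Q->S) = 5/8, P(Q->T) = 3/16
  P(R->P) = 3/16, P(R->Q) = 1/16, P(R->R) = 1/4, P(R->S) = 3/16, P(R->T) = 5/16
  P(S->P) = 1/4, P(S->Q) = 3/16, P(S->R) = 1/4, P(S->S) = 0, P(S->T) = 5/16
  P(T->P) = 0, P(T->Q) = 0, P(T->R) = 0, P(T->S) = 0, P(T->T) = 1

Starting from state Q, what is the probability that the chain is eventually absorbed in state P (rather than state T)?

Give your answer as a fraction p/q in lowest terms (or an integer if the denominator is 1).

Answer: 204/491

Derivation:
Let a_i = P(absorbed in P | start in state i).
Boundary conditions: a_P = 1, a_T = 0.
For each transient state i, a_i = sum_j P(i->j) * a_j:
  a_Q = 1/8*a_P + 0*a_Q + 1/16*a_R + 5/8*a_S + 3/16*a_T
  a_R = 3/16*a_P + 1/16*a_Q + 1/4*a_R + 3/16*a_S + 5/16*a_T
  a_S = 1/4*a_P + 3/16*a_Q + 1/4*a_R + 0*a_S + 5/16*a_T

Substituting a_P = 1 and a_T = 0, rearrange to (I - Q) a = r where r[i] = P(i -> P):
  [1, -1/16, -5/8] . (a_Q, a_R, a_S) = 1/8
  [-1/16, 3/4, -3/16] . (a_Q, a_R, a_S) = 3/16
  [-3/16, -1/4, 1] . (a_Q, a_R, a_S) = 1/4

Solving yields:
  a_Q = 204/491
  a_R = 192/491
  a_S = 209/491

Starting state is Q, so the absorption probability is a_Q = 204/491.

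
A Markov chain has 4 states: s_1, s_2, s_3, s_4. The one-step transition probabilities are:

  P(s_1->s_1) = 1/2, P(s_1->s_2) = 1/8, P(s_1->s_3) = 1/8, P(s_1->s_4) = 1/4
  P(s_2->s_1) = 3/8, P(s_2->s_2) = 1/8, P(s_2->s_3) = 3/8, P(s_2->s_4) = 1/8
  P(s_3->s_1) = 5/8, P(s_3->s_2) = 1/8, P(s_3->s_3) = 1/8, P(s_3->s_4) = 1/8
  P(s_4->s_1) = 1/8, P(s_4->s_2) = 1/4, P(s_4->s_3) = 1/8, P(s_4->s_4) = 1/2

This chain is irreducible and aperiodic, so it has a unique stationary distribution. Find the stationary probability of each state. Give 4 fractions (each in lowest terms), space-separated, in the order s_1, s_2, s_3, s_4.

Answer: 78/197 63/394 65/394 55/197

Derivation:
The stationary distribution satisfies pi = pi * P, i.e.:
  pi_s_1 = 1/2*pi_s_1 + 3/8*pi_s_2 + 5/8*pi_s_3 + 1/8*pi_s_4
  pi_s_2 = 1/8*pi_s_1 + 1/8*pi_s_2 + 1/8*pi_s_3 + 1/4*pi_s_4
  pi_s_3 = 1/8*pi_s_1 + 3/8*pi_s_2 + 1/8*pi_s_3 + 1/8*pi_s_4
  pi_s_4 = 1/4*pi_s_1 + 1/8*pi_s_2 + 1/8*pi_s_3 + 1/2*pi_s_4
with normalization: pi_s_1 + pi_s_2 + pi_s_3 + pi_s_4 = 1.

Using the first 3 balance equations plus normalization, the linear system A*pi = b is:
  [-1/2, 3/8, 5/8, 1/8] . pi = 0
  [1/8, -7/8, 1/8, 1/4] . pi = 0
  [1/8, 3/8, -7/8, 1/8] . pi = 0
  [1, 1, 1, 1] . pi = 1

Solving yields:
  pi_s_1 = 78/197
  pi_s_2 = 63/394
  pi_s_3 = 65/394
  pi_s_4 = 55/197

Verification (pi * P):
  78/197*1/2 + 63/394*3/8 + 65/394*5/8 + 55/197*1/8 = 78/197 = pi_s_1  (ok)
  78/197*1/8 + 63/394*1/8 + 65/394*1/8 + 55/197*1/4 = 63/394 = pi_s_2  (ok)
  78/197*1/8 + 63/394*3/8 + 65/394*1/8 + 55/197*1/8 = 65/394 = pi_s_3  (ok)
  78/197*1/4 + 63/394*1/8 + 65/394*1/8 + 55/197*1/2 = 55/197 = pi_s_4  (ok)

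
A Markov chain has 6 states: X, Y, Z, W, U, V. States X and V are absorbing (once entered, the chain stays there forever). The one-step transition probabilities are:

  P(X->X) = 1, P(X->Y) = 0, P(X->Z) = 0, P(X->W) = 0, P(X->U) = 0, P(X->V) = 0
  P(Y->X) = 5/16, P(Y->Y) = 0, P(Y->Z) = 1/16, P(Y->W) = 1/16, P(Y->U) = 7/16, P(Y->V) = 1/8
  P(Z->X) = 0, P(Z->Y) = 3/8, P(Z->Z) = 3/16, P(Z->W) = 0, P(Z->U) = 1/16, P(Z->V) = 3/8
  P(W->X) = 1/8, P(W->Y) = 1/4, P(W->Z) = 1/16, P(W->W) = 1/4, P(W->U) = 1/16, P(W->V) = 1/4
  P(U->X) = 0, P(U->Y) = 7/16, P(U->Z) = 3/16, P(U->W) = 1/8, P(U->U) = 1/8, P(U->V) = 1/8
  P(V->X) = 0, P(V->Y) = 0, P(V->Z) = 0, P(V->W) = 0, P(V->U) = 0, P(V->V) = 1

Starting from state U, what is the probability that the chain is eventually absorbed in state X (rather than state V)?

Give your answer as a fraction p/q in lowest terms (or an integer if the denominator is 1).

Answer: 4073/10974

Derivation:
Let a_i = P(absorbed in X | start in state i).
Boundary conditions: a_X = 1, a_V = 0.
For each transient state i, a_i = sum_j P(i->j) * a_j:
  a_Y = 5/16*a_X + 0*a_Y + 1/16*a_Z + 1/16*a_W + 7/16*a_U + 1/8*a_V
  a_Z = 0*a_X + 3/8*a_Y + 3/16*a_Z + 0*a_W + 1/16*a_U + 3/8*a_V
  a_W = 1/8*a_X + 1/4*a_Y + 1/16*a_Z + 1/4*a_W + 1/16*a_U + 1/4*a_V
  a_U = 0*a_X + 7/16*a_Y + 3/16*a_Z + 1/8*a_W + 1/8*a_U + 1/8*a_V

Substituting a_X = 1 and a_V = 0, rearrange to (I - Q) a = r where r[i] = P(i -> X):
  [1, -1/16, -1/16, -7/16] . (a_Y, a_Z, a_W, a_U) = 5/16
  [-3/8, 13/16, 0, -1/16] . (a_Y, a_Z, a_W, a_U) = 0
  [-1/4, -1/16, 3/4, -1/16] . (a_Y, a_Z, a_W, a_U) = 1/8
  [-7/16, -3/16, -1/8, 7/8] . (a_Y, a_Z, a_W, a_U) = 0

Solving yields:
  a_Y = 5663/10974
  a_Z = 2927/10974
  a_W = 2150/5487
  a_U = 4073/10974

Starting state is U, so the absorption probability is a_U = 4073/10974.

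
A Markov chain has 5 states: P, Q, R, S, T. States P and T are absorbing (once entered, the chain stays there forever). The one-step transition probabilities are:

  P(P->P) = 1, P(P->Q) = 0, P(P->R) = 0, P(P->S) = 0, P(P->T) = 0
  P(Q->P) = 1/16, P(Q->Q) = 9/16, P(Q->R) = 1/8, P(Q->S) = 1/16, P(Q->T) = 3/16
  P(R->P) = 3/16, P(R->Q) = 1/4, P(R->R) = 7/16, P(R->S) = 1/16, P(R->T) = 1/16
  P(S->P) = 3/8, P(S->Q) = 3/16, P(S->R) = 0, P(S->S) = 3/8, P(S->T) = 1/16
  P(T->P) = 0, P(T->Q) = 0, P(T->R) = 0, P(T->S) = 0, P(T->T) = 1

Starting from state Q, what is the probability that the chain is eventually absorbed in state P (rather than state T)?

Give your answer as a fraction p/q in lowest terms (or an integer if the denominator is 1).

Answer: 216/517

Derivation:
Let a_i = P(absorbed in P | start in state i).
Boundary conditions: a_P = 1, a_T = 0.
For each transient state i, a_i = sum_j P(i->j) * a_j:
  a_Q = 1/16*a_P + 9/16*a_Q + 1/8*a_R + 1/16*a_S + 3/16*a_T
  a_R = 3/16*a_P + 1/4*a_Q + 7/16*a_R + 1/16*a_S + 1/16*a_T
  a_S = 3/8*a_P + 3/16*a_Q + 0*a_R + 3/8*a_S + 1/16*a_T

Substituting a_P = 1 and a_T = 0, rearrange to (I - Q) a = r where r[i] = P(i -> P):
  [7/16, -1/8, -1/16] . (a_Q, a_R, a_S) = 1/16
  [-1/4, 9/16, -1/16] . (a_Q, a_R, a_S) = 3/16
  [-3/16, 0, 5/8] . (a_Q, a_R, a_S) = 3/8

Solving yields:
  a_Q = 216/517
  a_R = 310/517
  a_S = 375/517

Starting state is Q, so the absorption probability is a_Q = 216/517.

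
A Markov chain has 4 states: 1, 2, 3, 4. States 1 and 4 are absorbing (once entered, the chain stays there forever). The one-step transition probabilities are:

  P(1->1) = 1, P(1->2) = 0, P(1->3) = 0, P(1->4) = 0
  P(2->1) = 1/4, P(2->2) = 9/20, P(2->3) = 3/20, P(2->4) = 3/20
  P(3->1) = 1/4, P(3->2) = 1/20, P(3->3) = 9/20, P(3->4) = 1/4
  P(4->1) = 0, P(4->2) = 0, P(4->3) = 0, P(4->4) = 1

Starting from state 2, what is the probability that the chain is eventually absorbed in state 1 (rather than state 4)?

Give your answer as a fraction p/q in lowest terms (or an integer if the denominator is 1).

Let a_i = P(absorbed in 1 | start in state i).
Boundary conditions: a_1 = 1, a_4 = 0.
For each transient state i, a_i = sum_j P(i->j) * a_j:
  a_2 = 1/4*a_1 + 9/20*a_2 + 3/20*a_3 + 3/20*a_4
  a_3 = 1/4*a_1 + 1/20*a_2 + 9/20*a_3 + 1/4*a_4

Substituting a_1 = 1 and a_4 = 0, rearrange to (I - Q) a = r where r[i] = P(i -> 1):
  [11/20, -3/20] . (a_2, a_3) = 1/4
  [-1/20, 11/20] . (a_2, a_3) = 1/4

Solving yields:
  a_2 = 35/59
  a_3 = 30/59

Starting state is 2, so the absorption probability is a_2 = 35/59.

Answer: 35/59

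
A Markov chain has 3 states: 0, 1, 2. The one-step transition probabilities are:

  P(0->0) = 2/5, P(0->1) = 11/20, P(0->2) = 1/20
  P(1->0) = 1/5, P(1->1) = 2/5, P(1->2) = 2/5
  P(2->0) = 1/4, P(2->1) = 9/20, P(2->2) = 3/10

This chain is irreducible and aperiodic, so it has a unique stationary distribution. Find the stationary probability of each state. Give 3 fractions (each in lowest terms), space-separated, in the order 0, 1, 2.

The stationary distribution satisfies pi = pi * P, i.e.:
  pi_0 = 2/5*pi_0 + 1/5*pi_1 + 1/4*pi_2
  pi_1 = 11/20*pi_0 + 2/5*pi_1 + 9/20*pi_2
  pi_2 = 1/20*pi_0 + 2/5*pi_1 + 3/10*pi_2
with normalization: pi_0 + pi_1 + pi_2 = 1.

Using the first 2 balance equations plus normalization, the linear system A*pi = b is:
  [-3/5, 1/5, 1/4] . pi = 0
  [11/20, -3/5, 9/20] . pi = 0
  [1, 1, 1] . pi = 1

Solving yields:
  pi_0 = 96/359
  pi_1 = 163/359
  pi_2 = 100/359

Verification (pi * P):
  96/359*2/5 + 163/359*1/5 + 100/359*1/4 = 96/359 = pi_0  (ok)
  96/359*11/20 + 163/359*2/5 + 100/359*9/20 = 163/359 = pi_1  (ok)
  96/359*1/20 + 163/359*2/5 + 100/359*3/10 = 100/359 = pi_2  (ok)

Answer: 96/359 163/359 100/359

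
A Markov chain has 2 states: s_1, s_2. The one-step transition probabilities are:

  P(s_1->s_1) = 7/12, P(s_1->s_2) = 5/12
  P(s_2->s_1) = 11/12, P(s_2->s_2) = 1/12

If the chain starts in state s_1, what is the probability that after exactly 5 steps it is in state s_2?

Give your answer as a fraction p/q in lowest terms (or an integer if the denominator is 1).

Computing P^5 by repeated multiplication:
P^1 =
  s_1: [7/12, 5/12]
  s_2: [11/12, 1/12]
P^2 =
  s_1: [13/18, 5/18]
  s_2: [11/18, 7/18]
P^3 =
  s_1: [73/108, 35/108]
  s_2: [77/108, 31/108]
P^4 =
  s_1: [56/81, 25/81]
  s_2: [55/81, 26/81]
P^5 =
  s_1: [667/972, 305/972]
  s_2: [671/972, 301/972]

(P^5)[s_1 -> s_2] = 305/972

Answer: 305/972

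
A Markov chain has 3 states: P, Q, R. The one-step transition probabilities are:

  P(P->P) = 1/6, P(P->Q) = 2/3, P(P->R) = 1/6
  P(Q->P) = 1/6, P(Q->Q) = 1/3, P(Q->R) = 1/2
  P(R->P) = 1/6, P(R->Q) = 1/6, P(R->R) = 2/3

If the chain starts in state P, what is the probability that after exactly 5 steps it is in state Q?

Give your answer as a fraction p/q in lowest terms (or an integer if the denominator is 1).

Answer: 2335/7776

Derivation:
Computing P^5 by repeated multiplication:
P^1 =
  P: [1/6, 2/3, 1/6]
  Q: [1/6, 1/3, 1/2]
  R: [1/6, 1/6, 2/3]
P^2 =
  P: [1/6, 13/36, 17/36]
  Q: [1/6, 11/36, 19/36]
  R: [1/6, 5/18, 5/9]
P^3 =
  P: [1/6, 67/216, 113/216]
  Q: [1/6, 65/216, 115/216]
  R: [1/6, 8/27, 29/54]
P^4 =
  P: [1/6, 391/1296, 689/1296]
  Q: [1/6, 389/1296, 691/1296]
  R: [1/6, 97/324, 173/324]
P^5 =
  P: [1/6, 2335/7776, 4145/7776]
  Q: [1/6, 2333/7776, 4147/7776]
  R: [1/6, 583/1944, 1037/1944]

(P^5)[P -> Q] = 2335/7776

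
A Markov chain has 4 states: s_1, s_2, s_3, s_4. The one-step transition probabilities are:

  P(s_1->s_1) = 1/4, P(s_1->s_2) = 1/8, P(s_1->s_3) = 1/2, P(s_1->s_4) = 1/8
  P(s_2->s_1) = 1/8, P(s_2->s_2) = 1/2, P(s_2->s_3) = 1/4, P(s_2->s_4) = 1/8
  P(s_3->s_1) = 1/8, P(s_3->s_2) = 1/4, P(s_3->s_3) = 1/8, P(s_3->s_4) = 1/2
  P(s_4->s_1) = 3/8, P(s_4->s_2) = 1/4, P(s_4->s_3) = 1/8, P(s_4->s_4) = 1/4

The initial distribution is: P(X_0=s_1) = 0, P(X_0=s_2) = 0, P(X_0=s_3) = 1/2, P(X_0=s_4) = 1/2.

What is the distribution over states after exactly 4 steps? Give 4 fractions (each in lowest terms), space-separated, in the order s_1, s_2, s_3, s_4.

Propagating the distribution step by step (d_{t+1} = d_t * P):
d_0 = (s_1=0, s_2=0, s_3=1/2, s_4=1/2)
  d_1[s_1] = 0*1/4 + 0*1/8 + 1/2*1/8 + 1/2*3/8 = 1/4
  d_1[s_2] = 0*1/8 + 0*1/2 + 1/2*1/4 + 1/2*1/4 = 1/4
  d_1[s_3] = 0*1/2 + 0*1/4 + 1/2*1/8 + 1/2*1/8 = 1/8
  d_1[s_4] = 0*1/8 + 0*1/8 + 1/2*1/2 + 1/2*1/4 = 3/8
d_1 = (s_1=1/4, s_2=1/4, s_3=1/8, s_4=3/8)
  d_2[s_1] = 1/4*1/4 + 1/4*1/8 + 1/8*1/8 + 3/8*3/8 = 1/4
  d_2[s_2] = 1/4*1/8 + 1/4*1/2 + 1/8*1/4 + 3/8*1/4 = 9/32
  d_2[s_3] = 1/4*1/2 + 1/4*1/4 + 1/8*1/8 + 3/8*1/8 = 1/4
  d_2[s_4] = 1/4*1/8 + 1/4*1/8 + 1/8*1/2 + 3/8*1/4 = 7/32
d_2 = (s_1=1/4, s_2=9/32, s_3=1/4, s_4=7/32)
  d_3[s_1] = 1/4*1/4 + 9/32*1/8 + 1/4*1/8 + 7/32*3/8 = 27/128
  d_3[s_2] = 1/4*1/8 + 9/32*1/2 + 1/4*1/4 + 7/32*1/4 = 37/128
  d_3[s_3] = 1/4*1/2 + 9/32*1/4 + 1/4*1/8 + 7/32*1/8 = 65/256
  d_3[s_4] = 1/4*1/8 + 9/32*1/8 + 1/4*1/2 + 7/32*1/4 = 63/256
d_3 = (s_1=27/128, s_2=37/128, s_3=65/256, s_4=63/256)
  d_4[s_1] = 27/128*1/4 + 37/128*1/8 + 65/256*1/8 + 63/256*3/8 = 109/512
  d_4[s_2] = 27/128*1/8 + 37/128*1/2 + 65/256*1/4 + 63/256*1/4 = 303/1024
  d_4[s_3] = 27/128*1/2 + 37/128*1/4 + 65/256*1/8 + 63/256*1/8 = 123/512
  d_4[s_4] = 27/128*1/8 + 37/128*1/8 + 65/256*1/2 + 63/256*1/4 = 257/1024
d_4 = (s_1=109/512, s_2=303/1024, s_3=123/512, s_4=257/1024)

Answer: 109/512 303/1024 123/512 257/1024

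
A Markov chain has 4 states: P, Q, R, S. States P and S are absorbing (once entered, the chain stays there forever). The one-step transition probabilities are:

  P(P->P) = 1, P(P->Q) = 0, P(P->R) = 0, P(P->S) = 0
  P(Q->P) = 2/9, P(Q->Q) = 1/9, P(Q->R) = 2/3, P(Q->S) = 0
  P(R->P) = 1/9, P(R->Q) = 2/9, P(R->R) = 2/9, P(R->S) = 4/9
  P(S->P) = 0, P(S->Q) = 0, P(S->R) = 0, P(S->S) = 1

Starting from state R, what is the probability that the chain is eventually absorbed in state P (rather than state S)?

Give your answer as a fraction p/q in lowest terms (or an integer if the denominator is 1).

Let a_i = P(absorbed in P | start in state i).
Boundary conditions: a_P = 1, a_S = 0.
For each transient state i, a_i = sum_j P(i->j) * a_j:
  a_Q = 2/9*a_P + 1/9*a_Q + 2/3*a_R + 0*a_S
  a_R = 1/9*a_P + 2/9*a_Q + 2/9*a_R + 4/9*a_S

Substituting a_P = 1 and a_S = 0, rearrange to (I - Q) a = r where r[i] = P(i -> P):
  [8/9, -2/3] . (a_Q, a_R) = 2/9
  [-2/9, 7/9] . (a_Q, a_R) = 1/9

Solving yields:
  a_Q = 5/11
  a_R = 3/11

Starting state is R, so the absorption probability is a_R = 3/11.

Answer: 3/11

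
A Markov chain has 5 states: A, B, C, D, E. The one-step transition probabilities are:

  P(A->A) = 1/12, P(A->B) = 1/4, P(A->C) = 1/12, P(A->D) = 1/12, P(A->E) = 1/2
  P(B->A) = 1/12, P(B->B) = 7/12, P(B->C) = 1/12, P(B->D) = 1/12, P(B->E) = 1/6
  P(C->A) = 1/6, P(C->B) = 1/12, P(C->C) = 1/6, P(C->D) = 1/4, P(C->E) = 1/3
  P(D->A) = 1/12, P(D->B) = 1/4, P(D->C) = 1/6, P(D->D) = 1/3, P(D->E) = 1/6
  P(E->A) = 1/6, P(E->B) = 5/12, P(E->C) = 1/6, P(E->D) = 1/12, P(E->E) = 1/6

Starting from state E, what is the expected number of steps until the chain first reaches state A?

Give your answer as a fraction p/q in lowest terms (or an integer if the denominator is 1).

Let h_i = expected steps to first reach A from state i.
Boundary: h_A = 0.
First-step equations for the other states:
  h_B = 1 + 1/12*h_A + 7/12*h_B + 1/12*h_C + 1/12*h_D + 1/6*h_E
  h_C = 1 + 1/6*h_A + 1/12*h_B + 1/6*h_C + 1/4*h_D + 1/3*h_E
  h_D = 1 + 1/12*h_A + 1/4*h_B + 1/6*h_C + 1/3*h_D + 1/6*h_E
  h_E = 1 + 1/6*h_A + 5/12*h_B + 1/6*h_C + 1/12*h_D + 1/6*h_E

Substituting h_A = 0 and rearranging gives the linear system (I - Q) h = 1:
  [5/12, -1/12, -1/12, -1/6] . (h_B, h_C, h_D, h_E) = 1
  [-1/12, 5/6, -1/4, -1/3] . (h_B, h_C, h_D, h_E) = 1
  [-1/4, -1/6, 2/3, -1/6] . (h_B, h_C, h_D, h_E) = 1
  [-5/12, -1/6, -1/12, 5/6] . (h_B, h_C, h_D, h_E) = 1

Solving yields:
  h_B = 6876/749
  h_C = 6120/749
  h_D = 6792/749
  h_E = 6240/749

Starting state is E, so the expected hitting time is h_E = 6240/749.

Answer: 6240/749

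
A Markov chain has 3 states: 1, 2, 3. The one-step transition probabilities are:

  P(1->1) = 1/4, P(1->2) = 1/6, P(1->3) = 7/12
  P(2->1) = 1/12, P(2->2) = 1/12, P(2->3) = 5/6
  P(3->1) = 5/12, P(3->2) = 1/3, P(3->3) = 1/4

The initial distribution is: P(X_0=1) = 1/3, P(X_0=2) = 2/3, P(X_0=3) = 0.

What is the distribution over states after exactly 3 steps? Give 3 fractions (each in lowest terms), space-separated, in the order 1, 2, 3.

Propagating the distribution step by step (d_{t+1} = d_t * P):
d_0 = (1=1/3, 2=2/3, 3=0)
  d_1[1] = 1/3*1/4 + 2/3*1/12 + 0*5/12 = 5/36
  d_1[2] = 1/3*1/6 + 2/3*1/12 + 0*1/3 = 1/9
  d_1[3] = 1/3*7/12 + 2/3*5/6 + 0*1/4 = 3/4
d_1 = (1=5/36, 2=1/9, 3=3/4)
  d_2[1] = 5/36*1/4 + 1/9*1/12 + 3/4*5/12 = 77/216
  d_2[2] = 5/36*1/6 + 1/9*1/12 + 3/4*1/3 = 61/216
  d_2[3] = 5/36*7/12 + 1/9*5/6 + 3/4*1/4 = 13/36
d_2 = (1=77/216, 2=61/216, 3=13/36)
  d_3[1] = 77/216*1/4 + 61/216*1/12 + 13/36*5/12 = 341/1296
  d_3[2] = 77/216*1/6 + 61/216*1/12 + 13/36*1/3 = 527/2592
  d_3[3] = 77/216*7/12 + 61/216*5/6 + 13/36*1/4 = 461/864
d_3 = (1=341/1296, 2=527/2592, 3=461/864)

Answer: 341/1296 527/2592 461/864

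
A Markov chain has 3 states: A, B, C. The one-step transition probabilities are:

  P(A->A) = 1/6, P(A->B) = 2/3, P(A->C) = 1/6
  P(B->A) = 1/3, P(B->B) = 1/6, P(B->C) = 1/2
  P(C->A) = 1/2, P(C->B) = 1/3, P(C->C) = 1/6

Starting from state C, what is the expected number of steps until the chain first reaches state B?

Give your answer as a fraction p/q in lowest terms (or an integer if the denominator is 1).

Answer: 24/11

Derivation:
Let h_i = expected steps to first reach B from state i.
Boundary: h_B = 0.
First-step equations for the other states:
  h_A = 1 + 1/6*h_A + 2/3*h_B + 1/6*h_C
  h_C = 1 + 1/2*h_A + 1/3*h_B + 1/6*h_C

Substituting h_B = 0 and rearranging gives the linear system (I - Q) h = 1:
  [5/6, -1/6] . (h_A, h_C) = 1
  [-1/2, 5/6] . (h_A, h_C) = 1

Solving yields:
  h_A = 18/11
  h_C = 24/11

Starting state is C, so the expected hitting time is h_C = 24/11.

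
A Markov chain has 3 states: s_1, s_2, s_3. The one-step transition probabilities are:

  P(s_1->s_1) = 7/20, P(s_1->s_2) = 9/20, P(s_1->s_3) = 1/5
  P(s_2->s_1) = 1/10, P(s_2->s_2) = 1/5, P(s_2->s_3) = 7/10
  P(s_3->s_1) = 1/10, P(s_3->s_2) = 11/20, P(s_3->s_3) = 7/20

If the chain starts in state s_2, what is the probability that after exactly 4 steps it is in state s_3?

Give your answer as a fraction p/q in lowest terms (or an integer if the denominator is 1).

Computing P^4 by repeated multiplication:
P^1 =
  s_1: [7/20, 9/20, 1/5]
  s_2: [1/10, 1/5, 7/10]
  s_3: [1/10, 11/20, 7/20]
P^2 =
  s_1: [3/16, 143/400, 91/200]
  s_2: [1/8, 47/100, 81/200]
  s_3: [1/8, 139/400, 211/400]
P^3 =
  s_1: [47/320, 3249/8000, 447/1000]
  s_2: [21/160, 373/1000, 1983/4000]
  s_3: [21/160, 3327/8000, 3623/8000]
P^4 =
  s_1: [35/256, 62907/160000, 37609/80000]
  s_2: [17/128, 16253/40000, 36869/80000]
  s_3: [17/128, 62611/160000, 76139/160000]

(P^4)[s_2 -> s_3] = 36869/80000

Answer: 36869/80000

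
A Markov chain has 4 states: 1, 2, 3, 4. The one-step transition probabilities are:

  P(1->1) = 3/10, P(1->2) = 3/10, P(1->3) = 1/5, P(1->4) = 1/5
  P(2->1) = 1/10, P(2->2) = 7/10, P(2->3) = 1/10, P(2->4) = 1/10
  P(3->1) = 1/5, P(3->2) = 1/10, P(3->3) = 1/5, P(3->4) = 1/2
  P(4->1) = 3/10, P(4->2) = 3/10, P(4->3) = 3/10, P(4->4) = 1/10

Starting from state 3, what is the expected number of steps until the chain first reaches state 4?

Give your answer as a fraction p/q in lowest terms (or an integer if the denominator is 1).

Answer: 380/117

Derivation:
Let h_i = expected steps to first reach 4 from state i.
Boundary: h_4 = 0.
First-step equations for the other states:
  h_1 = 1 + 3/10*h_1 + 3/10*h_2 + 1/5*h_3 + 1/5*h_4
  h_2 = 1 + 1/10*h_1 + 7/10*h_2 + 1/10*h_3 + 1/10*h_4
  h_3 = 1 + 1/5*h_1 + 1/10*h_2 + 1/5*h_3 + 1/2*h_4

Substituting h_4 = 0 and rearranging gives the linear system (I - Q) h = 1:
  [7/10, -3/10, -1/5] . (h_1, h_2, h_3) = 1
  [-1/10, 3/10, -1/10] . (h_1, h_2, h_3) = 1
  [-1/5, -1/10, 4/5] . (h_1, h_2, h_3) = 1

Solving yields:
  h_1 = 580/117
  h_2 = 710/117
  h_3 = 380/117

Starting state is 3, so the expected hitting time is h_3 = 380/117.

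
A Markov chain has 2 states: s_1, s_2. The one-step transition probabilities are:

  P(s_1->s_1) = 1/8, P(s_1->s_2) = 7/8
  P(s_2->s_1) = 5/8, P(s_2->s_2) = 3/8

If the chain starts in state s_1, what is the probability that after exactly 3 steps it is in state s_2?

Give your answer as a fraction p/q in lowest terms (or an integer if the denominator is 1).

Computing P^3 by repeated multiplication:
P^1 =
  s_1: [1/8, 7/8]
  s_2: [5/8, 3/8]
P^2 =
  s_1: [9/16, 7/16]
  s_2: [5/16, 11/16]
P^3 =
  s_1: [11/32, 21/32]
  s_2: [15/32, 17/32]

(P^3)[s_1 -> s_2] = 21/32

Answer: 21/32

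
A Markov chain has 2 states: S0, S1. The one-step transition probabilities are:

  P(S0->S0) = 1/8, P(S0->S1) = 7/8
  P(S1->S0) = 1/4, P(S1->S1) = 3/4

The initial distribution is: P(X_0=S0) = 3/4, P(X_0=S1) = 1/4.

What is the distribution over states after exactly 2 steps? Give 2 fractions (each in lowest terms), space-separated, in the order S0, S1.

Answer: 59/256 197/256

Derivation:
Propagating the distribution step by step (d_{t+1} = d_t * P):
d_0 = (S0=3/4, S1=1/4)
  d_1[S0] = 3/4*1/8 + 1/4*1/4 = 5/32
  d_1[S1] = 3/4*7/8 + 1/4*3/4 = 27/32
d_1 = (S0=5/32, S1=27/32)
  d_2[S0] = 5/32*1/8 + 27/32*1/4 = 59/256
  d_2[S1] = 5/32*7/8 + 27/32*3/4 = 197/256
d_2 = (S0=59/256, S1=197/256)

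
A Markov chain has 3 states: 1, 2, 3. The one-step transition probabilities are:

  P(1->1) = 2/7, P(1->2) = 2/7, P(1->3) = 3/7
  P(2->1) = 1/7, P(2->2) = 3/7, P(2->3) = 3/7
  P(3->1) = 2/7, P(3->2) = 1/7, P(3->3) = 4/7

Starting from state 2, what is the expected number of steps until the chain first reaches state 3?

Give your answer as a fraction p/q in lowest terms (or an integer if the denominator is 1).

Let h_i = expected steps to first reach 3 from state i.
Boundary: h_3 = 0.
First-step equations for the other states:
  h_1 = 1 + 2/7*h_1 + 2/7*h_2 + 3/7*h_3
  h_2 = 1 + 1/7*h_1 + 3/7*h_2 + 3/7*h_3

Substituting h_3 = 0 and rearranging gives the linear system (I - Q) h = 1:
  [5/7, -2/7] . (h_1, h_2) = 1
  [-1/7, 4/7] . (h_1, h_2) = 1

Solving yields:
  h_1 = 7/3
  h_2 = 7/3

Starting state is 2, so the expected hitting time is h_2 = 7/3.

Answer: 7/3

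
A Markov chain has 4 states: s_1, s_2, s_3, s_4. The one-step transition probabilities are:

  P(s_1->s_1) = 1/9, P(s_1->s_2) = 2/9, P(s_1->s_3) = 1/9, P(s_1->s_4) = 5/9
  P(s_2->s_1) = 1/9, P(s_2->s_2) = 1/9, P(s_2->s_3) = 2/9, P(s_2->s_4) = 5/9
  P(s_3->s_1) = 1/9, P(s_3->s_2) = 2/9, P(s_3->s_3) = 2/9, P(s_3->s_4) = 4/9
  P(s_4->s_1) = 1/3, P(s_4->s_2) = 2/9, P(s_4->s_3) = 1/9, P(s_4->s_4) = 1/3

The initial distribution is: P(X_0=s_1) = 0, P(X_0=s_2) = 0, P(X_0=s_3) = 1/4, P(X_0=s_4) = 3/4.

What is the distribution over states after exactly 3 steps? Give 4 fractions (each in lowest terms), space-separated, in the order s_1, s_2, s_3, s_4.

Answer: 311/1458 146/729 437/2916 1273/2916

Derivation:
Propagating the distribution step by step (d_{t+1} = d_t * P):
d_0 = (s_1=0, s_2=0, s_3=1/4, s_4=3/4)
  d_1[s_1] = 0*1/9 + 0*1/9 + 1/4*1/9 + 3/4*1/3 = 5/18
  d_1[s_2] = 0*2/9 + 0*1/9 + 1/4*2/9 + 3/4*2/9 = 2/9
  d_1[s_3] = 0*1/9 + 0*2/9 + 1/4*2/9 + 3/4*1/9 = 5/36
  d_1[s_4] = 0*5/9 + 0*5/9 + 1/4*4/9 + 3/4*1/3 = 13/36
d_1 = (s_1=5/18, s_2=2/9, s_3=5/36, s_4=13/36)
  d_2[s_1] = 5/18*1/9 + 2/9*1/9 + 5/36*1/9 + 13/36*1/3 = 31/162
  d_2[s_2] = 5/18*2/9 + 2/9*1/9 + 5/36*2/9 + 13/36*2/9 = 16/81
  d_2[s_3] = 5/18*1/9 + 2/9*2/9 + 5/36*2/9 + 13/36*1/9 = 49/324
  d_2[s_4] = 5/18*5/9 + 2/9*5/9 + 5/36*4/9 + 13/36*1/3 = 149/324
d_2 = (s_1=31/162, s_2=16/81, s_3=49/324, s_4=149/324)
  d_3[s_1] = 31/162*1/9 + 16/81*1/9 + 49/324*1/9 + 149/324*1/3 = 311/1458
  d_3[s_2] = 31/162*2/9 + 16/81*1/9 + 49/324*2/9 + 149/324*2/9 = 146/729
  d_3[s_3] = 31/162*1/9 + 16/81*2/9 + 49/324*2/9 + 149/324*1/9 = 437/2916
  d_3[s_4] = 31/162*5/9 + 16/81*5/9 + 49/324*4/9 + 149/324*1/3 = 1273/2916
d_3 = (s_1=311/1458, s_2=146/729, s_3=437/2916, s_4=1273/2916)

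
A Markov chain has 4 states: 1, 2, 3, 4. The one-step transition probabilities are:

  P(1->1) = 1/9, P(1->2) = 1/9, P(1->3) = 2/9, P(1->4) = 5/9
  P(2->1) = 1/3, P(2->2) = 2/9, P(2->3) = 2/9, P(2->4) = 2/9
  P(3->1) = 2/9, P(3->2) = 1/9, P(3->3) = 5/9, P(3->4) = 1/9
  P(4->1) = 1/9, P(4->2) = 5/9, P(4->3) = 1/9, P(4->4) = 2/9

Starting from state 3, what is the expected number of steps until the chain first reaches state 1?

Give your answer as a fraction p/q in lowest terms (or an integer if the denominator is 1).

Answer: 180/41

Derivation:
Let h_i = expected steps to first reach 1 from state i.
Boundary: h_1 = 0.
First-step equations for the other states:
  h_2 = 1 + 1/3*h_1 + 2/9*h_2 + 2/9*h_3 + 2/9*h_4
  h_3 = 1 + 2/9*h_1 + 1/9*h_2 + 5/9*h_3 + 1/9*h_4
  h_4 = 1 + 1/9*h_1 + 5/9*h_2 + 1/9*h_3 + 2/9*h_4

Substituting h_1 = 0 and rearranging gives the linear system (I - Q) h = 1:
  [7/9, -2/9, -2/9] . (h_2, h_3, h_4) = 1
  [-1/9, 4/9, -1/9] . (h_2, h_3, h_4) = 1
  [-5/9, -1/9, 7/9] . (h_2, h_3, h_4) = 1

Solving yields:
  h_2 = 159/41
  h_3 = 180/41
  h_4 = 192/41

Starting state is 3, so the expected hitting time is h_3 = 180/41.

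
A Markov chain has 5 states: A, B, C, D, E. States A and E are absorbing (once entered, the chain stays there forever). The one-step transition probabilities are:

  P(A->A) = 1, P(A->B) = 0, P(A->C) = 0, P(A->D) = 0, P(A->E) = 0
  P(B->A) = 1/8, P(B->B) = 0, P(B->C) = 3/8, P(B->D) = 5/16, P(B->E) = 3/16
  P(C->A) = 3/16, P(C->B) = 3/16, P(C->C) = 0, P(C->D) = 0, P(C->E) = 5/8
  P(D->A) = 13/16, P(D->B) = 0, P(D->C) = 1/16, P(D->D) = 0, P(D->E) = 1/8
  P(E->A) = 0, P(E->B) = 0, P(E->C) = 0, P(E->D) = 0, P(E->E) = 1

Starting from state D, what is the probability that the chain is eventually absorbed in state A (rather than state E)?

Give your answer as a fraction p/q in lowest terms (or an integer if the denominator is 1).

Let a_i = P(absorbed in A | start in state i).
Boundary conditions: a_A = 1, a_E = 0.
For each transient state i, a_i = sum_j P(i->j) * a_j:
  a_B = 1/8*a_A + 0*a_B + 3/8*a_C + 5/16*a_D + 3/16*a_E
  a_C = 3/16*a_A + 3/16*a_B + 0*a_C + 0*a_D + 5/8*a_E
  a_D = 13/16*a_A + 0*a_B + 1/16*a_C + 0*a_D + 1/8*a_E

Substituting a_A = 1 and a_E = 0, rearrange to (I - Q) a = r where r[i] = P(i -> A):
  [1, -3/8, -5/16] . (a_B, a_C, a_D) = 1/8
  [-3/16, 1, 0] . (a_B, a_C, a_D) = 3/16
  [0, -1/16, 1] . (a_B, a_C, a_D) = 13/16

Solving yields:
  a_B = 1855/3793
  a_C = 1059/3793
  a_D = 3148/3793

Starting state is D, so the absorption probability is a_D = 3148/3793.

Answer: 3148/3793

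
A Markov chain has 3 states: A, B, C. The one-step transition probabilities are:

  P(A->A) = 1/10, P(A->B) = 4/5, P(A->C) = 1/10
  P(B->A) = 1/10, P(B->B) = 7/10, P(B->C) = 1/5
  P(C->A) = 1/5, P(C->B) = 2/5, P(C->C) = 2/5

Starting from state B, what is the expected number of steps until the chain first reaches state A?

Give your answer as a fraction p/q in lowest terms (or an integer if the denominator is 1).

Let h_i = expected steps to first reach A from state i.
Boundary: h_A = 0.
First-step equations for the other states:
  h_B = 1 + 1/10*h_A + 7/10*h_B + 1/5*h_C
  h_C = 1 + 1/5*h_A + 2/5*h_B + 2/5*h_C

Substituting h_A = 0 and rearranging gives the linear system (I - Q) h = 1:
  [3/10, -1/5] . (h_B, h_C) = 1
  [-2/5, 3/5] . (h_B, h_C) = 1

Solving yields:
  h_B = 8
  h_C = 7

Starting state is B, so the expected hitting time is h_B = 8.

Answer: 8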